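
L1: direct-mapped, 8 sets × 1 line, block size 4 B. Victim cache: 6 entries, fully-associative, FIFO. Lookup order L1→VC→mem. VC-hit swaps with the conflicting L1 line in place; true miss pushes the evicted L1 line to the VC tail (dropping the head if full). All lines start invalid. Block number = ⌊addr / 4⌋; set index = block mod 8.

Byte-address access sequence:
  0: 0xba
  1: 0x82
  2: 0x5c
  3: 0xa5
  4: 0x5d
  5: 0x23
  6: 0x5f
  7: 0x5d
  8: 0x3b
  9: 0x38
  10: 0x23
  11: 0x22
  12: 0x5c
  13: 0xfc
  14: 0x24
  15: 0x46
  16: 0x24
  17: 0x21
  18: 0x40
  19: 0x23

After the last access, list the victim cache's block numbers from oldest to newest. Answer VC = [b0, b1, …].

  [0] addr=0xba blk=46 s=6: MISS | VC []
  [1] addr=0x82 blk=32 s=0: MISS | VC []
  [2] addr=0x5c blk=23 s=7: MISS | VC []
  [3] addr=0xa5 blk=41 s=1: MISS | VC []
  [4] addr=0x5d blk=23 s=7: L1-HIT | VC []
  [5] addr=0x23 blk=8 s=0: MISS | VC [32]
  [6] addr=0x5f blk=23 s=7: L1-HIT | VC [32]
  [7] addr=0x5d blk=23 s=7: L1-HIT | VC [32]
  [8] addr=0x3b blk=14 s=6: MISS | VC [32, 46]
  [9] addr=0x38 blk=14 s=6: L1-HIT | VC [32, 46]
  [10] addr=0x23 blk=8 s=0: L1-HIT | VC [32, 46]
  [11] addr=0x22 blk=8 s=0: L1-HIT | VC [32, 46]
  [12] addr=0x5c blk=23 s=7: L1-HIT | VC [32, 46]
  [13] addr=0xfc blk=63 s=7: MISS | VC [32, 46, 23]
  [14] addr=0x24 blk=9 s=1: MISS | VC [32, 46, 23, 41]
  [15] addr=0x46 blk=17 s=1: MISS | VC [32, 46, 23, 41, 9]
  [16] addr=0x24 blk=9 s=1: VC-HIT | VC [32, 46, 23, 41, 17]
  [17] addr=0x21 blk=8 s=0: L1-HIT | VC [32, 46, 23, 41, 17]
  [18] addr=0x40 blk=16 s=0: MISS | VC [32, 46, 23, 41, 17, 8]
  [19] addr=0x23 blk=8 s=0: VC-HIT | VC [32, 46, 23, 41, 17, 16]

VC = [32, 46, 23, 41, 17, 16]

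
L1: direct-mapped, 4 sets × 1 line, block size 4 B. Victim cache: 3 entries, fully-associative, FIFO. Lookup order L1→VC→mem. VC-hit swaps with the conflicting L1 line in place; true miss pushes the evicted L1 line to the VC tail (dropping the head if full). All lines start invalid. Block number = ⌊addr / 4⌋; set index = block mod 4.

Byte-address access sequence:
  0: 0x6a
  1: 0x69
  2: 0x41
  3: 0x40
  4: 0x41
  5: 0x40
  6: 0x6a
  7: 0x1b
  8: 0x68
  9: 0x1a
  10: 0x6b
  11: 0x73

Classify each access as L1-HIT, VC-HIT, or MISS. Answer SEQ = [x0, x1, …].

SEQ = [MISS, L1-HIT, MISS, L1-HIT, L1-HIT, L1-HIT, L1-HIT, MISS, VC-HIT, VC-HIT, VC-HIT, MISS]

  [0] addr=0x6a blk=26 s=2: MISS | VC []
  [1] addr=0x69 blk=26 s=2: L1-HIT | VC []
  [2] addr=0x41 blk=16 s=0: MISS | VC []
  [3] addr=0x40 blk=16 s=0: L1-HIT | VC []
  [4] addr=0x41 blk=16 s=0: L1-HIT | VC []
  [5] addr=0x40 blk=16 s=0: L1-HIT | VC []
  [6] addr=0x6a blk=26 s=2: L1-HIT | VC []
  [7] addr=0x1b blk=6 s=2: MISS | VC [26]
  [8] addr=0x68 blk=26 s=2: VC-HIT | VC [6]
  [9] addr=0x1a blk=6 s=2: VC-HIT | VC [26]
  [10] addr=0x6b blk=26 s=2: VC-HIT | VC [6]
  [11] addr=0x73 blk=28 s=0: MISS | VC [6, 16]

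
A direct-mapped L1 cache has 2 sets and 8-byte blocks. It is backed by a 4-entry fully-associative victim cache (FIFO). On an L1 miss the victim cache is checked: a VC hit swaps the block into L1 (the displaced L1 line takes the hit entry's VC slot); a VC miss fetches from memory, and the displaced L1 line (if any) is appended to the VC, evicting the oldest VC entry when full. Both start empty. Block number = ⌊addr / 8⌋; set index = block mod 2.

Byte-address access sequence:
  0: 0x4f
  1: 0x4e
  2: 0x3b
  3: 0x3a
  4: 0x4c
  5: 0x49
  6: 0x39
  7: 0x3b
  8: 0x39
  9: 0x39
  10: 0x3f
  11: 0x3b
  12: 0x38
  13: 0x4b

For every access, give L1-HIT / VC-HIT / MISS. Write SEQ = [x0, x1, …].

0: 0x4f (blk 9, set 1) → MISS  vc=[]
1: 0x4e (blk 9, set 1) → L1-HIT  vc=[]
2: 0x3b (blk 7, set 1) → MISS  vc=[9]
3: 0x3a (blk 7, set 1) → L1-HIT  vc=[9]
4: 0x4c (blk 9, set 1) → VC-HIT  vc=[7]
5: 0x49 (blk 9, set 1) → L1-HIT  vc=[7]
6: 0x39 (blk 7, set 1) → VC-HIT  vc=[9]
7: 0x3b (blk 7, set 1) → L1-HIT  vc=[9]
8: 0x39 (blk 7, set 1) → L1-HIT  vc=[9]
9: 0x39 (blk 7, set 1) → L1-HIT  vc=[9]
10: 0x3f (blk 7, set 1) → L1-HIT  vc=[9]
11: 0x3b (blk 7, set 1) → L1-HIT  vc=[9]
12: 0x38 (blk 7, set 1) → L1-HIT  vc=[9]
13: 0x4b (blk 9, set 1) → VC-HIT  vc=[7]

SEQ = [MISS, L1-HIT, MISS, L1-HIT, VC-HIT, L1-HIT, VC-HIT, L1-HIT, L1-HIT, L1-HIT, L1-HIT, L1-HIT, L1-HIT, VC-HIT]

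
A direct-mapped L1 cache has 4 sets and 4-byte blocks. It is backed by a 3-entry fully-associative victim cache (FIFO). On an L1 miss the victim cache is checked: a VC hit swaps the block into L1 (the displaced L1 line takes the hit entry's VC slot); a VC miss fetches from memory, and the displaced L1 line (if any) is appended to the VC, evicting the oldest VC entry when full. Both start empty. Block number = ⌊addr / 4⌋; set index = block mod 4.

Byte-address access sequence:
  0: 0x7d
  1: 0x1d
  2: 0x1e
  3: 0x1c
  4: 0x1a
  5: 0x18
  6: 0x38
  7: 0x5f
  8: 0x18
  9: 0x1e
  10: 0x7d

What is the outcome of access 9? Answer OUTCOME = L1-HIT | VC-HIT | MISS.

#0 0x7d→b31/s3 MISS; vc=[]
#1 0x1d→b7/s3 MISS; vc=[31]
#2 0x1e→b7/s3 L1-HIT; vc=[31]
#3 0x1c→b7/s3 L1-HIT; vc=[31]
#4 0x1a→b6/s2 MISS; vc=[31]
#5 0x18→b6/s2 L1-HIT; vc=[31]
#6 0x38→b14/s2 MISS; vc=[31,6]
#7 0x5f→b23/s3 MISS; vc=[31,6,7]
#8 0x18→b6/s2 VC-HIT; vc=[31,14,7]
#9 0x1e→b7/s3 VC-HIT; vc=[31,14,23]
#10 0x7d→b31/s3 VC-HIT; vc=[7,14,23]

OUTCOME = VC-HIT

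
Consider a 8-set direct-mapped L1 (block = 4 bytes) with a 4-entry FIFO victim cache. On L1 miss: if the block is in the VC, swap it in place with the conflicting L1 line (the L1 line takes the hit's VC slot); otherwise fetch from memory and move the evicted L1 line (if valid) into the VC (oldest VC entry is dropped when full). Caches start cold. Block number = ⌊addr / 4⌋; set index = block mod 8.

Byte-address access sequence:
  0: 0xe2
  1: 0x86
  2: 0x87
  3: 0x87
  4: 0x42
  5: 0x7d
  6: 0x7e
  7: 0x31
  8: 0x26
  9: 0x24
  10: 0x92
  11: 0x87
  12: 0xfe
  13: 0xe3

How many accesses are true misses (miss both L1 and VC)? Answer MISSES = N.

MISSES = 8

  [0] addr=0xe2 blk=56 s=0: MISS | VC []
  [1] addr=0x86 blk=33 s=1: MISS | VC []
  [2] addr=0x87 blk=33 s=1: L1-HIT | VC []
  [3] addr=0x87 blk=33 s=1: L1-HIT | VC []
  [4] addr=0x42 blk=16 s=0: MISS | VC [56]
  [5] addr=0x7d blk=31 s=7: MISS | VC [56]
  [6] addr=0x7e blk=31 s=7: L1-HIT | VC [56]
  [7] addr=0x31 blk=12 s=4: MISS | VC [56]
  [8] addr=0x26 blk=9 s=1: MISS | VC [56, 33]
  [9] addr=0x24 blk=9 s=1: L1-HIT | VC [56, 33]
  [10] addr=0x92 blk=36 s=4: MISS | VC [56, 33, 12]
  [11] addr=0x87 blk=33 s=1: VC-HIT | VC [56, 9, 12]
  [12] addr=0xfe blk=63 s=7: MISS | VC [56, 9, 12, 31]
  [13] addr=0xe3 blk=56 s=0: VC-HIT | VC [16, 9, 12, 31]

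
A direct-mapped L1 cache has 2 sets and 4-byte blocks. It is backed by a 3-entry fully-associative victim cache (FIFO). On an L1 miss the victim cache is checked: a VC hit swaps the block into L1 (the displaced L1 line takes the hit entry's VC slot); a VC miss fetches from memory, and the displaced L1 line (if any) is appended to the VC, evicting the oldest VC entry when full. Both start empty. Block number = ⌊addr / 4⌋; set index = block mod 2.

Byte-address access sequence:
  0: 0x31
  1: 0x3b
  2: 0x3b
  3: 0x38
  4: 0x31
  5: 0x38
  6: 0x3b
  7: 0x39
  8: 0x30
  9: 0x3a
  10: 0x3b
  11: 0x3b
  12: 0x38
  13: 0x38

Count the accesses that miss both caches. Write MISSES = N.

MISSES = 2

0: 0x31 (blk 12, set 0) → MISS  vc=[]
1: 0x3b (blk 14, set 0) → MISS  vc=[12]
2: 0x3b (blk 14, set 0) → L1-HIT  vc=[12]
3: 0x38 (blk 14, set 0) → L1-HIT  vc=[12]
4: 0x31 (blk 12, set 0) → VC-HIT  vc=[14]
5: 0x38 (blk 14, set 0) → VC-HIT  vc=[12]
6: 0x3b (blk 14, set 0) → L1-HIT  vc=[12]
7: 0x39 (blk 14, set 0) → L1-HIT  vc=[12]
8: 0x30 (blk 12, set 0) → VC-HIT  vc=[14]
9: 0x3a (blk 14, set 0) → VC-HIT  vc=[12]
10: 0x3b (blk 14, set 0) → L1-HIT  vc=[12]
11: 0x3b (blk 14, set 0) → L1-HIT  vc=[12]
12: 0x38 (blk 14, set 0) → L1-HIT  vc=[12]
13: 0x38 (blk 14, set 0) → L1-HIT  vc=[12]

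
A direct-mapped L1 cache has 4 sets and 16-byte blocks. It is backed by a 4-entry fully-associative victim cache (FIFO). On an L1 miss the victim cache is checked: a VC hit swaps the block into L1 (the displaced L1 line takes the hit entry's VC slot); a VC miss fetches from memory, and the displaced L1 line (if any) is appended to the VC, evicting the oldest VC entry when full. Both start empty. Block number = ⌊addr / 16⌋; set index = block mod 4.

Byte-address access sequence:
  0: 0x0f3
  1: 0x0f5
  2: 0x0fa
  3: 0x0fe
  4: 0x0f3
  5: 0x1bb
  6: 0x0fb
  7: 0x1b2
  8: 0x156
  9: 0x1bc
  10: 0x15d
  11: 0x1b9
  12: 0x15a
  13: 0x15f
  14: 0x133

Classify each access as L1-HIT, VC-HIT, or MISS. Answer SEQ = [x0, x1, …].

SEQ = [MISS, L1-HIT, L1-HIT, L1-HIT, L1-HIT, MISS, VC-HIT, VC-HIT, MISS, L1-HIT, L1-HIT, L1-HIT, L1-HIT, L1-HIT, MISS]

0: 0xf3 (blk 15, set 3) → MISS  vc=[]
1: 0xf5 (blk 15, set 3) → L1-HIT  vc=[]
2: 0xfa (blk 15, set 3) → L1-HIT  vc=[]
3: 0xfe (blk 15, set 3) → L1-HIT  vc=[]
4: 0xf3 (blk 15, set 3) → L1-HIT  vc=[]
5: 0x1bb (blk 27, set 3) → MISS  vc=[15]
6: 0xfb (blk 15, set 3) → VC-HIT  vc=[27]
7: 0x1b2 (blk 27, set 3) → VC-HIT  vc=[15]
8: 0x156 (blk 21, set 1) → MISS  vc=[15]
9: 0x1bc (blk 27, set 3) → L1-HIT  vc=[15]
10: 0x15d (blk 21, set 1) → L1-HIT  vc=[15]
11: 0x1b9 (blk 27, set 3) → L1-HIT  vc=[15]
12: 0x15a (blk 21, set 1) → L1-HIT  vc=[15]
13: 0x15f (blk 21, set 1) → L1-HIT  vc=[15]
14: 0x133 (blk 19, set 3) → MISS  vc=[15, 27]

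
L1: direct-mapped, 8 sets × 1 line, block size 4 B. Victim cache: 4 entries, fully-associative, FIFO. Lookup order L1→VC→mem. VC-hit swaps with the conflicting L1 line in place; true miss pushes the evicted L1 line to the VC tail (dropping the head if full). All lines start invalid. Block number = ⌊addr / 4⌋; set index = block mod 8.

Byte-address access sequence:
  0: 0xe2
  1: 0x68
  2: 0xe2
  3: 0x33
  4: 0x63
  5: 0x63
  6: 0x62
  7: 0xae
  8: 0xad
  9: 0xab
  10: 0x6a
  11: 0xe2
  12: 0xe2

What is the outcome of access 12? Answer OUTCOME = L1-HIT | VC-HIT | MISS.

0: 0xe2 (blk 56, set 0) → MISS  vc=[]
1: 0x68 (blk 26, set 2) → MISS  vc=[]
2: 0xe2 (blk 56, set 0) → L1-HIT  vc=[]
3: 0x33 (blk 12, set 4) → MISS  vc=[]
4: 0x63 (blk 24, set 0) → MISS  vc=[56]
5: 0x63 (blk 24, set 0) → L1-HIT  vc=[56]
6: 0x62 (blk 24, set 0) → L1-HIT  vc=[56]
7: 0xae (blk 43, set 3) → MISS  vc=[56]
8: 0xad (blk 43, set 3) → L1-HIT  vc=[56]
9: 0xab (blk 42, set 2) → MISS  vc=[56, 26]
10: 0x6a (blk 26, set 2) → VC-HIT  vc=[56, 42]
11: 0xe2 (blk 56, set 0) → VC-HIT  vc=[24, 42]
12: 0xe2 (blk 56, set 0) → L1-HIT  vc=[24, 42]

OUTCOME = L1-HIT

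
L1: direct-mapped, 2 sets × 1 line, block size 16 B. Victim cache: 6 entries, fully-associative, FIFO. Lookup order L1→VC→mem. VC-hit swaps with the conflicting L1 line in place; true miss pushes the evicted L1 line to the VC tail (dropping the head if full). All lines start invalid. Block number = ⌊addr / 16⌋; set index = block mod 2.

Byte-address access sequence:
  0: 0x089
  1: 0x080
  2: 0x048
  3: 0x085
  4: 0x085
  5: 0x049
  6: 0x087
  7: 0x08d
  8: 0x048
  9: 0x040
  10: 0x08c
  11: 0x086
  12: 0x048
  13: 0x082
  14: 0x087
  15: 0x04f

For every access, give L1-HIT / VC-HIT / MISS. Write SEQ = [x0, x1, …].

  [0] addr=0x89 blk=8 s=0: MISS | VC []
  [1] addr=0x80 blk=8 s=0: L1-HIT | VC []
  [2] addr=0x48 blk=4 s=0: MISS | VC [8]
  [3] addr=0x85 blk=8 s=0: VC-HIT | VC [4]
  [4] addr=0x85 blk=8 s=0: L1-HIT | VC [4]
  [5] addr=0x49 blk=4 s=0: VC-HIT | VC [8]
  [6] addr=0x87 blk=8 s=0: VC-HIT | VC [4]
  [7] addr=0x8d blk=8 s=0: L1-HIT | VC [4]
  [8] addr=0x48 blk=4 s=0: VC-HIT | VC [8]
  [9] addr=0x40 blk=4 s=0: L1-HIT | VC [8]
  [10] addr=0x8c blk=8 s=0: VC-HIT | VC [4]
  [11] addr=0x86 blk=8 s=0: L1-HIT | VC [4]
  [12] addr=0x48 blk=4 s=0: VC-HIT | VC [8]
  [13] addr=0x82 blk=8 s=0: VC-HIT | VC [4]
  [14] addr=0x87 blk=8 s=0: L1-HIT | VC [4]
  [15] addr=0x4f blk=4 s=0: VC-HIT | VC [8]

SEQ = [MISS, L1-HIT, MISS, VC-HIT, L1-HIT, VC-HIT, VC-HIT, L1-HIT, VC-HIT, L1-HIT, VC-HIT, L1-HIT, VC-HIT, VC-HIT, L1-HIT, VC-HIT]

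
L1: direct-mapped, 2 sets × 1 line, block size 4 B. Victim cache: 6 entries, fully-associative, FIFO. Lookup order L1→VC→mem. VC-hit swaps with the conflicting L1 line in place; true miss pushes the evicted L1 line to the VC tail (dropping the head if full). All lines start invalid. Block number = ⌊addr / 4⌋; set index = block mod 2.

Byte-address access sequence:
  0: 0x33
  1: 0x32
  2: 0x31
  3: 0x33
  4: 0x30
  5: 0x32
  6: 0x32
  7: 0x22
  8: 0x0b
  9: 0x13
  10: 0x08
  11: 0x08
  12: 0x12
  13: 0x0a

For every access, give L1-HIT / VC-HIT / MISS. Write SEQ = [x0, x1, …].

  [0] addr=0x33 blk=12 s=0: MISS | VC []
  [1] addr=0x32 blk=12 s=0: L1-HIT | VC []
  [2] addr=0x31 blk=12 s=0: L1-HIT | VC []
  [3] addr=0x33 blk=12 s=0: L1-HIT | VC []
  [4] addr=0x30 blk=12 s=0: L1-HIT | VC []
  [5] addr=0x32 blk=12 s=0: L1-HIT | VC []
  [6] addr=0x32 blk=12 s=0: L1-HIT | VC []
  [7] addr=0x22 blk=8 s=0: MISS | VC [12]
  [8] addr=0xb blk=2 s=0: MISS | VC [12, 8]
  [9] addr=0x13 blk=4 s=0: MISS | VC [12, 8, 2]
  [10] addr=0x8 blk=2 s=0: VC-HIT | VC [12, 8, 4]
  [11] addr=0x8 blk=2 s=0: L1-HIT | VC [12, 8, 4]
  [12] addr=0x12 blk=4 s=0: VC-HIT | VC [12, 8, 2]
  [13] addr=0xa blk=2 s=0: VC-HIT | VC [12, 8, 4]

SEQ = [MISS, L1-HIT, L1-HIT, L1-HIT, L1-HIT, L1-HIT, L1-HIT, MISS, MISS, MISS, VC-HIT, L1-HIT, VC-HIT, VC-HIT]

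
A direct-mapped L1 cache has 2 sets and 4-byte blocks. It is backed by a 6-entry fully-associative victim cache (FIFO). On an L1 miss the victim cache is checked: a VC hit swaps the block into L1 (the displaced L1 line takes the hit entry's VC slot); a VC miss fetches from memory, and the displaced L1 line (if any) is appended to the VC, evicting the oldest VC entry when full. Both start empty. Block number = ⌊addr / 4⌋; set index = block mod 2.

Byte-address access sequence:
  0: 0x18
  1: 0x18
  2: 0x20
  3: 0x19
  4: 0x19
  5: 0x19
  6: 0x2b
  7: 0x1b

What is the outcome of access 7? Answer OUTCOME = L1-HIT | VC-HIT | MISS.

OUTCOME = VC-HIT

#0 0x18→b6/s0 MISS; vc=[]
#1 0x18→b6/s0 L1-HIT; vc=[]
#2 0x20→b8/s0 MISS; vc=[6]
#3 0x19→b6/s0 VC-HIT; vc=[8]
#4 0x19→b6/s0 L1-HIT; vc=[8]
#5 0x19→b6/s0 L1-HIT; vc=[8]
#6 0x2b→b10/s0 MISS; vc=[8,6]
#7 0x1b→b6/s0 VC-HIT; vc=[8,10]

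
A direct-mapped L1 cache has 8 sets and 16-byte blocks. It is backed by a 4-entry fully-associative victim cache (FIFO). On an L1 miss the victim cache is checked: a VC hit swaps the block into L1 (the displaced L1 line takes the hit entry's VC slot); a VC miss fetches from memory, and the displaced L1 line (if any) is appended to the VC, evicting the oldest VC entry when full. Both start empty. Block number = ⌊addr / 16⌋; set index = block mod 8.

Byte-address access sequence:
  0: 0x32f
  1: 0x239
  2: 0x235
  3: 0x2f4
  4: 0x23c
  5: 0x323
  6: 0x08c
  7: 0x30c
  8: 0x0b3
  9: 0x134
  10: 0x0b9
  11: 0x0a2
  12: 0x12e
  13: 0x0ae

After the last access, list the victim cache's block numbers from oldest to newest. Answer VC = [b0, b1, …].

#0 0x32f→b50/s2 MISS; vc=[]
#1 0x239→b35/s3 MISS; vc=[]
#2 0x235→b35/s3 L1-HIT; vc=[]
#3 0x2f4→b47/s7 MISS; vc=[]
#4 0x23c→b35/s3 L1-HIT; vc=[]
#5 0x323→b50/s2 L1-HIT; vc=[]
#6 0x8c→b8/s0 MISS; vc=[]
#7 0x30c→b48/s0 MISS; vc=[8]
#8 0xb3→b11/s3 MISS; vc=[8,35]
#9 0x134→b19/s3 MISS; vc=[8,35,11]
#10 0xb9→b11/s3 VC-HIT; vc=[8,35,19]
#11 0xa2→b10/s2 MISS; vc=[8,35,19,50]
#12 0x12e→b18/s2 MISS; vc=[35,19,50,10]
#13 0xae→b10/s2 VC-HIT; vc=[35,19,50,18]

VC = [35, 19, 50, 18]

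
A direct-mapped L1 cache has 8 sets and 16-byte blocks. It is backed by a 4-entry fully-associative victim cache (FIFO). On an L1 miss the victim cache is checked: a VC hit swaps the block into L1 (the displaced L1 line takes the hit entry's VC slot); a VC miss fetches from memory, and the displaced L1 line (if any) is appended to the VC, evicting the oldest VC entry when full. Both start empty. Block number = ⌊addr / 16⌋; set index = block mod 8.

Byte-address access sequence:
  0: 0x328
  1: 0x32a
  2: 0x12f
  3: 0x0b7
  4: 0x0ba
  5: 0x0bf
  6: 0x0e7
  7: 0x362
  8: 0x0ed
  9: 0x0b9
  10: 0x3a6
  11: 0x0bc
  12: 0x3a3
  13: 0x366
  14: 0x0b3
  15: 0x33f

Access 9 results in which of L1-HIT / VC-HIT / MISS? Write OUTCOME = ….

OUTCOME = L1-HIT

#0 0x328→b50/s2 MISS; vc=[]
#1 0x32a→b50/s2 L1-HIT; vc=[]
#2 0x12f→b18/s2 MISS; vc=[50]
#3 0xb7→b11/s3 MISS; vc=[50]
#4 0xba→b11/s3 L1-HIT; vc=[50]
#5 0xbf→b11/s3 L1-HIT; vc=[50]
#6 0xe7→b14/s6 MISS; vc=[50]
#7 0x362→b54/s6 MISS; vc=[50,14]
#8 0xed→b14/s6 VC-HIT; vc=[50,54]
#9 0xb9→b11/s3 L1-HIT; vc=[50,54]
#10 0x3a6→b58/s2 MISS; vc=[50,54,18]
#11 0xbc→b11/s3 L1-HIT; vc=[50,54,18]
#12 0x3a3→b58/s2 L1-HIT; vc=[50,54,18]
#13 0x366→b54/s6 VC-HIT; vc=[50,14,18]
#14 0xb3→b11/s3 L1-HIT; vc=[50,14,18]
#15 0x33f→b51/s3 MISS; vc=[50,14,18,11]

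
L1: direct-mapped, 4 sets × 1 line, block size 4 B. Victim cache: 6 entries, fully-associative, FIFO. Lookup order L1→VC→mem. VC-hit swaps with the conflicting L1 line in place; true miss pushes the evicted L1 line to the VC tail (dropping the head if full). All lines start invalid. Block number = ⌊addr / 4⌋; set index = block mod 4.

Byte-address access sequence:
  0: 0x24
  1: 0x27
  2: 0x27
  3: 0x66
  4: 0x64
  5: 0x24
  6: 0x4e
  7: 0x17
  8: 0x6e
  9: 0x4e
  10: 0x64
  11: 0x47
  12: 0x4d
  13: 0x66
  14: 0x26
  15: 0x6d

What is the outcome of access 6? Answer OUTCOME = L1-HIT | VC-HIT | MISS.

#0 0x24→b9/s1 MISS; vc=[]
#1 0x27→b9/s1 L1-HIT; vc=[]
#2 0x27→b9/s1 L1-HIT; vc=[]
#3 0x66→b25/s1 MISS; vc=[9]
#4 0x64→b25/s1 L1-HIT; vc=[9]
#5 0x24→b9/s1 VC-HIT; vc=[25]
#6 0x4e→b19/s3 MISS; vc=[25]
#7 0x17→b5/s1 MISS; vc=[25,9]
#8 0x6e→b27/s3 MISS; vc=[25,9,19]
#9 0x4e→b19/s3 VC-HIT; vc=[25,9,27]
#10 0x64→b25/s1 VC-HIT; vc=[5,9,27]
#11 0x47→b17/s1 MISS; vc=[5,9,27,25]
#12 0x4d→b19/s3 L1-HIT; vc=[5,9,27,25]
#13 0x66→b25/s1 VC-HIT; vc=[5,9,27,17]
#14 0x26→b9/s1 VC-HIT; vc=[5,25,27,17]
#15 0x6d→b27/s3 VC-HIT; vc=[5,25,19,17]

OUTCOME = MISS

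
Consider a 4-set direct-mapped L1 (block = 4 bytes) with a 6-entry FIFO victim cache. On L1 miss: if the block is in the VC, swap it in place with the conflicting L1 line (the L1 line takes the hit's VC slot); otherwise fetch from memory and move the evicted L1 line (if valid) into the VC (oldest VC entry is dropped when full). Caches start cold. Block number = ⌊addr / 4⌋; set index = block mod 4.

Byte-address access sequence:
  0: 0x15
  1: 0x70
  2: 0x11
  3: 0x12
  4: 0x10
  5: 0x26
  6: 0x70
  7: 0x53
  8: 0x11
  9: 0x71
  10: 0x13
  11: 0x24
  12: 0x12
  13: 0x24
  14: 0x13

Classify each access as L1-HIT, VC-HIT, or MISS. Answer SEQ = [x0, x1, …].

  [0] addr=0x15 blk=5 s=1: MISS | VC []
  [1] addr=0x70 blk=28 s=0: MISS | VC []
  [2] addr=0x11 blk=4 s=0: MISS | VC [28]
  [3] addr=0x12 blk=4 s=0: L1-HIT | VC [28]
  [4] addr=0x10 blk=4 s=0: L1-HIT | VC [28]
  [5] addr=0x26 blk=9 s=1: MISS | VC [28, 5]
  [6] addr=0x70 blk=28 s=0: VC-HIT | VC [4, 5]
  [7] addr=0x53 blk=20 s=0: MISS | VC [4, 5, 28]
  [8] addr=0x11 blk=4 s=0: VC-HIT | VC [20, 5, 28]
  [9] addr=0x71 blk=28 s=0: VC-HIT | VC [20, 5, 4]
  [10] addr=0x13 blk=4 s=0: VC-HIT | VC [20, 5, 28]
  [11] addr=0x24 blk=9 s=1: L1-HIT | VC [20, 5, 28]
  [12] addr=0x12 blk=4 s=0: L1-HIT | VC [20, 5, 28]
  [13] addr=0x24 blk=9 s=1: L1-HIT | VC [20, 5, 28]
  [14] addr=0x13 blk=4 s=0: L1-HIT | VC [20, 5, 28]

SEQ = [MISS, MISS, MISS, L1-HIT, L1-HIT, MISS, VC-HIT, MISS, VC-HIT, VC-HIT, VC-HIT, L1-HIT, L1-HIT, L1-HIT, L1-HIT]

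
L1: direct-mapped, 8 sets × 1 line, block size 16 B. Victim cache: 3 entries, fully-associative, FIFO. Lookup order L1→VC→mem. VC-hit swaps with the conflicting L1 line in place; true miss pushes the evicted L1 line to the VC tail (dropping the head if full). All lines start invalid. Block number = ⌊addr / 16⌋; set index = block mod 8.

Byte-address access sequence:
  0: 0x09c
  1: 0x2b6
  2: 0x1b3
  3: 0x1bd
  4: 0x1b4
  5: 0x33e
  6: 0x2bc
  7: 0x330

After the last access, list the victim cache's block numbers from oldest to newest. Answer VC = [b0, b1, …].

  [0] addr=0x9c blk=9 s=1: MISS | VC []
  [1] addr=0x2b6 blk=43 s=3: MISS | VC []
  [2] addr=0x1b3 blk=27 s=3: MISS | VC [43]
  [3] addr=0x1bd blk=27 s=3: L1-HIT | VC [43]
  [4] addr=0x1b4 blk=27 s=3: L1-HIT | VC [43]
  [5] addr=0x33e blk=51 s=3: MISS | VC [43, 27]
  [6] addr=0x2bc blk=43 s=3: VC-HIT | VC [51, 27]
  [7] addr=0x330 blk=51 s=3: VC-HIT | VC [43, 27]

VC = [43, 27]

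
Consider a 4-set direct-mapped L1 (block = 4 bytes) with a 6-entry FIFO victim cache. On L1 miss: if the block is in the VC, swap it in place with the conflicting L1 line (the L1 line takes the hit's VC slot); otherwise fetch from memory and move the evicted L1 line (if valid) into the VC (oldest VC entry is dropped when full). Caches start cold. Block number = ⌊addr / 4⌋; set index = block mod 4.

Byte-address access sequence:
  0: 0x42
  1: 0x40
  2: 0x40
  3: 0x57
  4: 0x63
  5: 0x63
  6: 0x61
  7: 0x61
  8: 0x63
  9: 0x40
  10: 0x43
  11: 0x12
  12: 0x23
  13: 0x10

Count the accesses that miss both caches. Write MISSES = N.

MISSES = 5

#0 0x42→b16/s0 MISS; vc=[]
#1 0x40→b16/s0 L1-HIT; vc=[]
#2 0x40→b16/s0 L1-HIT; vc=[]
#3 0x57→b21/s1 MISS; vc=[]
#4 0x63→b24/s0 MISS; vc=[16]
#5 0x63→b24/s0 L1-HIT; vc=[16]
#6 0x61→b24/s0 L1-HIT; vc=[16]
#7 0x61→b24/s0 L1-HIT; vc=[16]
#8 0x63→b24/s0 L1-HIT; vc=[16]
#9 0x40→b16/s0 VC-HIT; vc=[24]
#10 0x43→b16/s0 L1-HIT; vc=[24]
#11 0x12→b4/s0 MISS; vc=[24,16]
#12 0x23→b8/s0 MISS; vc=[24,16,4]
#13 0x10→b4/s0 VC-HIT; vc=[24,16,8]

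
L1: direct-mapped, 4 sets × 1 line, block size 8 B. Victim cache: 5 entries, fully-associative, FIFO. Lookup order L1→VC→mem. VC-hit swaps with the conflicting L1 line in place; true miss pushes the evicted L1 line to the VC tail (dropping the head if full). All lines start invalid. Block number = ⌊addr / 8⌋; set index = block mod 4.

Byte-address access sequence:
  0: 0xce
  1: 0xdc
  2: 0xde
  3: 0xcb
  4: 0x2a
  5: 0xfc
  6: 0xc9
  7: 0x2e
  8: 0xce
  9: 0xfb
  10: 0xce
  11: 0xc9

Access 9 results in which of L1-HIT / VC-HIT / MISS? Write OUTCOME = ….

  [0] addr=0xce blk=25 s=1: MISS | VC []
  [1] addr=0xdc blk=27 s=3: MISS | VC []
  [2] addr=0xde blk=27 s=3: L1-HIT | VC []
  [3] addr=0xcb blk=25 s=1: L1-HIT | VC []
  [4] addr=0x2a blk=5 s=1: MISS | VC [25]
  [5] addr=0xfc blk=31 s=3: MISS | VC [25, 27]
  [6] addr=0xc9 blk=25 s=1: VC-HIT | VC [5, 27]
  [7] addr=0x2e blk=5 s=1: VC-HIT | VC [25, 27]
  [8] addr=0xce blk=25 s=1: VC-HIT | VC [5, 27]
  [9] addr=0xfb blk=31 s=3: L1-HIT | VC [5, 27]
  [10] addr=0xce blk=25 s=1: L1-HIT | VC [5, 27]
  [11] addr=0xc9 blk=25 s=1: L1-HIT | VC [5, 27]

OUTCOME = L1-HIT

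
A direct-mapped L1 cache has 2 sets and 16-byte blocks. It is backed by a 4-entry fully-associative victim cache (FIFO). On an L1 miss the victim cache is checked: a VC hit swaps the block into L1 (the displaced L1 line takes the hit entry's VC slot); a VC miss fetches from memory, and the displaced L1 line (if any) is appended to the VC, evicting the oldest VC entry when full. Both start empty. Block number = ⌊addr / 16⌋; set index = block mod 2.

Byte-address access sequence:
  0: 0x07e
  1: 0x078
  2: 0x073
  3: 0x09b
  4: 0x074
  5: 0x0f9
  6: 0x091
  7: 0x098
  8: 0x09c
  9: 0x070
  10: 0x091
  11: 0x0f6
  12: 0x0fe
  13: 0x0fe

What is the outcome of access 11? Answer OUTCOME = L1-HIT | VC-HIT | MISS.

0: 0x7e (blk 7, set 1) → MISS  vc=[]
1: 0x78 (blk 7, set 1) → L1-HIT  vc=[]
2: 0x73 (blk 7, set 1) → L1-HIT  vc=[]
3: 0x9b (blk 9, set 1) → MISS  vc=[7]
4: 0x74 (blk 7, set 1) → VC-HIT  vc=[9]
5: 0xf9 (blk 15, set 1) → MISS  vc=[9, 7]
6: 0x91 (blk 9, set 1) → VC-HIT  vc=[15, 7]
7: 0x98 (blk 9, set 1) → L1-HIT  vc=[15, 7]
8: 0x9c (blk 9, set 1) → L1-HIT  vc=[15, 7]
9: 0x70 (blk 7, set 1) → VC-HIT  vc=[15, 9]
10: 0x91 (blk 9, set 1) → VC-HIT  vc=[15, 7]
11: 0xf6 (blk 15, set 1) → VC-HIT  vc=[9, 7]
12: 0xfe (blk 15, set 1) → L1-HIT  vc=[9, 7]
13: 0xfe (blk 15, set 1) → L1-HIT  vc=[9, 7]

OUTCOME = VC-HIT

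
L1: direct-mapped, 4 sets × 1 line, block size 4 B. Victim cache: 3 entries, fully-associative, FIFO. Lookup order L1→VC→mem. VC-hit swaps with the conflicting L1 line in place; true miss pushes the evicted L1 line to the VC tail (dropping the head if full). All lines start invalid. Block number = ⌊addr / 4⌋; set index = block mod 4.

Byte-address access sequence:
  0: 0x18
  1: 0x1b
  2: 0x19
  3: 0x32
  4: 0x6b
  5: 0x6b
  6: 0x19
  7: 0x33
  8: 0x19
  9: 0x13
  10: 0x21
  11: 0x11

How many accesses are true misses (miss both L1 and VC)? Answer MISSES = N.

0: 0x18 (blk 6, set 2) → MISS  vc=[]
1: 0x1b (blk 6, set 2) → L1-HIT  vc=[]
2: 0x19 (blk 6, set 2) → L1-HIT  vc=[]
3: 0x32 (blk 12, set 0) → MISS  vc=[]
4: 0x6b (blk 26, set 2) → MISS  vc=[6]
5: 0x6b (blk 26, set 2) → L1-HIT  vc=[6]
6: 0x19 (blk 6, set 2) → VC-HIT  vc=[26]
7: 0x33 (blk 12, set 0) → L1-HIT  vc=[26]
8: 0x19 (blk 6, set 2) → L1-HIT  vc=[26]
9: 0x13 (blk 4, set 0) → MISS  vc=[26, 12]
10: 0x21 (blk 8, set 0) → MISS  vc=[26, 12, 4]
11: 0x11 (blk 4, set 0) → VC-HIT  vc=[26, 12, 8]

MISSES = 5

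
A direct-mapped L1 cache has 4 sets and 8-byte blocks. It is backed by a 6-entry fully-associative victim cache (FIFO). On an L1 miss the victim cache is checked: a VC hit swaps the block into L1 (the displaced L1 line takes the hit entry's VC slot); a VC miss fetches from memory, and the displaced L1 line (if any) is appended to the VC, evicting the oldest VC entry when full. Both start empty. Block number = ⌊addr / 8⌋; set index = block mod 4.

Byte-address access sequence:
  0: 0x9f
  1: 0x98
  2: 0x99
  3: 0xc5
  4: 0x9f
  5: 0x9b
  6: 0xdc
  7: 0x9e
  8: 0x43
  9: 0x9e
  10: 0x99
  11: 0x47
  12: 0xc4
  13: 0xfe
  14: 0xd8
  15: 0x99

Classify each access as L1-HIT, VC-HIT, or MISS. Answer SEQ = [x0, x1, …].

0: 0x9f (blk 19, set 3) → MISS  vc=[]
1: 0x98 (blk 19, set 3) → L1-HIT  vc=[]
2: 0x99 (blk 19, set 3) → L1-HIT  vc=[]
3: 0xc5 (blk 24, set 0) → MISS  vc=[]
4: 0x9f (blk 19, set 3) → L1-HIT  vc=[]
5: 0x9b (blk 19, set 3) → L1-HIT  vc=[]
6: 0xdc (blk 27, set 3) → MISS  vc=[19]
7: 0x9e (blk 19, set 3) → VC-HIT  vc=[27]
8: 0x43 (blk 8, set 0) → MISS  vc=[27, 24]
9: 0x9e (blk 19, set 3) → L1-HIT  vc=[27, 24]
10: 0x99 (blk 19, set 3) → L1-HIT  vc=[27, 24]
11: 0x47 (blk 8, set 0) → L1-HIT  vc=[27, 24]
12: 0xc4 (blk 24, set 0) → VC-HIT  vc=[27, 8]
13: 0xfe (blk 31, set 3) → MISS  vc=[27, 8, 19]
14: 0xd8 (blk 27, set 3) → VC-HIT  vc=[31, 8, 19]
15: 0x99 (blk 19, set 3) → VC-HIT  vc=[31, 8, 27]

SEQ = [MISS, L1-HIT, L1-HIT, MISS, L1-HIT, L1-HIT, MISS, VC-HIT, MISS, L1-HIT, L1-HIT, L1-HIT, VC-HIT, MISS, VC-HIT, VC-HIT]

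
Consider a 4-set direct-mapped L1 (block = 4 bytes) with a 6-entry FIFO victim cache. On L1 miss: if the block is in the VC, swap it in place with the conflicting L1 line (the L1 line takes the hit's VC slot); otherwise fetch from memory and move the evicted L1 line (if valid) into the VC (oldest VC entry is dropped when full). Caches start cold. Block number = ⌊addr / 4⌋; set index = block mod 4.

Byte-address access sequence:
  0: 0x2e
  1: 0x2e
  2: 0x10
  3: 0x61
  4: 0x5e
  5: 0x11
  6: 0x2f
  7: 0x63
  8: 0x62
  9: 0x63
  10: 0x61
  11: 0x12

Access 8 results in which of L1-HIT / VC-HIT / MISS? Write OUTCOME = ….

OUTCOME = L1-HIT

  [0] addr=0x2e blk=11 s=3: MISS | VC []
  [1] addr=0x2e blk=11 s=3: L1-HIT | VC []
  [2] addr=0x10 blk=4 s=0: MISS | VC []
  [3] addr=0x61 blk=24 s=0: MISS | VC [4]
  [4] addr=0x5e blk=23 s=3: MISS | VC [4, 11]
  [5] addr=0x11 blk=4 s=0: VC-HIT | VC [24, 11]
  [6] addr=0x2f blk=11 s=3: VC-HIT | VC [24, 23]
  [7] addr=0x63 blk=24 s=0: VC-HIT | VC [4, 23]
  [8] addr=0x62 blk=24 s=0: L1-HIT | VC [4, 23]
  [9] addr=0x63 blk=24 s=0: L1-HIT | VC [4, 23]
  [10] addr=0x61 blk=24 s=0: L1-HIT | VC [4, 23]
  [11] addr=0x12 blk=4 s=0: VC-HIT | VC [24, 23]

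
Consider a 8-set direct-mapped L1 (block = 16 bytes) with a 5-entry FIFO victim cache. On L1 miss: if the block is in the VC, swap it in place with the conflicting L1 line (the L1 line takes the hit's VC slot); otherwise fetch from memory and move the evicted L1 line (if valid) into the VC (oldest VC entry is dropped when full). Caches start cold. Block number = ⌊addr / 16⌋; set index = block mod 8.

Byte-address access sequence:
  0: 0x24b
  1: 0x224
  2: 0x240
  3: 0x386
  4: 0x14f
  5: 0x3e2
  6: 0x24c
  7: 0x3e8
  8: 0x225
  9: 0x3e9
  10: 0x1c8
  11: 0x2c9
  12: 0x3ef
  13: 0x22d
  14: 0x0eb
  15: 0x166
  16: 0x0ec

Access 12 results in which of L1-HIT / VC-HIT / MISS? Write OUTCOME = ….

  [0] addr=0x24b blk=36 s=4: MISS | VC []
  [1] addr=0x224 blk=34 s=2: MISS | VC []
  [2] addr=0x240 blk=36 s=4: L1-HIT | VC []
  [3] addr=0x386 blk=56 s=0: MISS | VC []
  [4] addr=0x14f blk=20 s=4: MISS | VC [36]
  [5] addr=0x3e2 blk=62 s=6: MISS | VC [36]
  [6] addr=0x24c blk=36 s=4: VC-HIT | VC [20]
  [7] addr=0x3e8 blk=62 s=6: L1-HIT | VC [20]
  [8] addr=0x225 blk=34 s=2: L1-HIT | VC [20]
  [9] addr=0x3e9 blk=62 s=6: L1-HIT | VC [20]
  [10] addr=0x1c8 blk=28 s=4: MISS | VC [20, 36]
  [11] addr=0x2c9 blk=44 s=4: MISS | VC [20, 36, 28]
  [12] addr=0x3ef blk=62 s=6: L1-HIT | VC [20, 36, 28]
  [13] addr=0x22d blk=34 s=2: L1-HIT | VC [20, 36, 28]
  [14] addr=0xeb blk=14 s=6: MISS | VC [20, 36, 28, 62]
  [15] addr=0x166 blk=22 s=6: MISS | VC [20, 36, 28, 62, 14]
  [16] addr=0xec blk=14 s=6: VC-HIT | VC [20, 36, 28, 62, 22]

OUTCOME = L1-HIT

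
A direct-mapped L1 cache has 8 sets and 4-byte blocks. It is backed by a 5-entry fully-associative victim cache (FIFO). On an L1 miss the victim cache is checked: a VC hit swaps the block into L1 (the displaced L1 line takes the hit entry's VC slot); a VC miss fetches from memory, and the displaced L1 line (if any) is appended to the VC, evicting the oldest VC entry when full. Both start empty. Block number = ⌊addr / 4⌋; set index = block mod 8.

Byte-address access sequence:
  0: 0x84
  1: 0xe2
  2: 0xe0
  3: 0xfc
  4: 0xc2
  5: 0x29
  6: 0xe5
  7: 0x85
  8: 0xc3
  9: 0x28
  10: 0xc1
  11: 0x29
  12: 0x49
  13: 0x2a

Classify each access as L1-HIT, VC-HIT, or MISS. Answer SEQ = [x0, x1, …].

#0 0x84→b33/s1 MISS; vc=[]
#1 0xe2→b56/s0 MISS; vc=[]
#2 0xe0→b56/s0 L1-HIT; vc=[]
#3 0xfc→b63/s7 MISS; vc=[]
#4 0xc2→b48/s0 MISS; vc=[56]
#5 0x29→b10/s2 MISS; vc=[56]
#6 0xe5→b57/s1 MISS; vc=[56,33]
#7 0x85→b33/s1 VC-HIT; vc=[56,57]
#8 0xc3→b48/s0 L1-HIT; vc=[56,57]
#9 0x28→b10/s2 L1-HIT; vc=[56,57]
#10 0xc1→b48/s0 L1-HIT; vc=[56,57]
#11 0x29→b10/s2 L1-HIT; vc=[56,57]
#12 0x49→b18/s2 MISS; vc=[56,57,10]
#13 0x2a→b10/s2 VC-HIT; vc=[56,57,18]

SEQ = [MISS, MISS, L1-HIT, MISS, MISS, MISS, MISS, VC-HIT, L1-HIT, L1-HIT, L1-HIT, L1-HIT, MISS, VC-HIT]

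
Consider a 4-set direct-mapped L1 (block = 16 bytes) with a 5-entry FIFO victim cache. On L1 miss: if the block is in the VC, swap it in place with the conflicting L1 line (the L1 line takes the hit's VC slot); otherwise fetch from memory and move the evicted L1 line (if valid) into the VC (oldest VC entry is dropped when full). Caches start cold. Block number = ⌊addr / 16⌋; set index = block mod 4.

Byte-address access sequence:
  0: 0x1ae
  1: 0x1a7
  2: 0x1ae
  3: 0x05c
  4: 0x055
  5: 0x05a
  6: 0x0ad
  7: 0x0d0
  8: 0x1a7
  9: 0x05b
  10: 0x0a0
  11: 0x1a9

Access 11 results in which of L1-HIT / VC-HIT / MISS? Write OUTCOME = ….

0: 0x1ae (blk 26, set 2) → MISS  vc=[]
1: 0x1a7 (blk 26, set 2) → L1-HIT  vc=[]
2: 0x1ae (blk 26, set 2) → L1-HIT  vc=[]
3: 0x5c (blk 5, set 1) → MISS  vc=[]
4: 0x55 (blk 5, set 1) → L1-HIT  vc=[]
5: 0x5a (blk 5, set 1) → L1-HIT  vc=[]
6: 0xad (blk 10, set 2) → MISS  vc=[26]
7: 0xd0 (blk 13, set 1) → MISS  vc=[26, 5]
8: 0x1a7 (blk 26, set 2) → VC-HIT  vc=[10, 5]
9: 0x5b (blk 5, set 1) → VC-HIT  vc=[10, 13]
10: 0xa0 (blk 10, set 2) → VC-HIT  vc=[26, 13]
11: 0x1a9 (blk 26, set 2) → VC-HIT  vc=[10, 13]

OUTCOME = VC-HIT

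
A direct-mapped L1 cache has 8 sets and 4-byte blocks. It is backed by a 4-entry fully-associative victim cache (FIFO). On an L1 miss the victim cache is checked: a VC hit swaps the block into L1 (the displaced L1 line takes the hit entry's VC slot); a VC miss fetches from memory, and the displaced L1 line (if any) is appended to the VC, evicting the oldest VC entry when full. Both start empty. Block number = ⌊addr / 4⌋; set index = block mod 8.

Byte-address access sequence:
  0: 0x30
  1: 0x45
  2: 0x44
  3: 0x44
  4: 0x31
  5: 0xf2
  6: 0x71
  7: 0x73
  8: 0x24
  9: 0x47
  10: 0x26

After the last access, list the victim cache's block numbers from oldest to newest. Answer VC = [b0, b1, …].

#0 0x30→b12/s4 MISS; vc=[]
#1 0x45→b17/s1 MISS; vc=[]
#2 0x44→b17/s1 L1-HIT; vc=[]
#3 0x44→b17/s1 L1-HIT; vc=[]
#4 0x31→b12/s4 L1-HIT; vc=[]
#5 0xf2→b60/s4 MISS; vc=[12]
#6 0x71→b28/s4 MISS; vc=[12,60]
#7 0x73→b28/s4 L1-HIT; vc=[12,60]
#8 0x24→b9/s1 MISS; vc=[12,60,17]
#9 0x47→b17/s1 VC-HIT; vc=[12,60,9]
#10 0x26→b9/s1 VC-HIT; vc=[12,60,17]

VC = [12, 60, 17]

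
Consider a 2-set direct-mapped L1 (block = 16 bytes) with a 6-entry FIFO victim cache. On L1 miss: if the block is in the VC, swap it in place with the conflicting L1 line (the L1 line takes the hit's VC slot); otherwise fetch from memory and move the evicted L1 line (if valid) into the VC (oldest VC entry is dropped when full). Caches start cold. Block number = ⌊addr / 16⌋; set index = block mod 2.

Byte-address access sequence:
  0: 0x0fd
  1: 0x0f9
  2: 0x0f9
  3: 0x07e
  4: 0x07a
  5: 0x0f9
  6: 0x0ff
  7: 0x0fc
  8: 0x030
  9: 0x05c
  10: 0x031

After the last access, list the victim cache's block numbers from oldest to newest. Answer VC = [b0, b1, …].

VC = [7, 15, 5]

0: 0xfd (blk 15, set 1) → MISS  vc=[]
1: 0xf9 (blk 15, set 1) → L1-HIT  vc=[]
2: 0xf9 (blk 15, set 1) → L1-HIT  vc=[]
3: 0x7e (blk 7, set 1) → MISS  vc=[15]
4: 0x7a (blk 7, set 1) → L1-HIT  vc=[15]
5: 0xf9 (blk 15, set 1) → VC-HIT  vc=[7]
6: 0xff (blk 15, set 1) → L1-HIT  vc=[7]
7: 0xfc (blk 15, set 1) → L1-HIT  vc=[7]
8: 0x30 (blk 3, set 1) → MISS  vc=[7, 15]
9: 0x5c (blk 5, set 1) → MISS  vc=[7, 15, 3]
10: 0x31 (blk 3, set 1) → VC-HIT  vc=[7, 15, 5]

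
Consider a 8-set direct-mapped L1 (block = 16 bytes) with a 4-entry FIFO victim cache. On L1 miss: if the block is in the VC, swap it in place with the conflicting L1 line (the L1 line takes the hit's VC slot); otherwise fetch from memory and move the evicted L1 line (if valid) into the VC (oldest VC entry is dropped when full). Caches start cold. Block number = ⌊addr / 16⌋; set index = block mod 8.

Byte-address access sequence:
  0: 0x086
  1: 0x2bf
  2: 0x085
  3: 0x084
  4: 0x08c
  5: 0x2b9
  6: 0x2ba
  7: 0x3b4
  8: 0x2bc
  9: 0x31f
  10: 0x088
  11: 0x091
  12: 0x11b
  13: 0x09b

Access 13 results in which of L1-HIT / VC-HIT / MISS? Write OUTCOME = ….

OUTCOME = VC-HIT

0: 0x86 (blk 8, set 0) → MISS  vc=[]
1: 0x2bf (blk 43, set 3) → MISS  vc=[]
2: 0x85 (blk 8, set 0) → L1-HIT  vc=[]
3: 0x84 (blk 8, set 0) → L1-HIT  vc=[]
4: 0x8c (blk 8, set 0) → L1-HIT  vc=[]
5: 0x2b9 (blk 43, set 3) → L1-HIT  vc=[]
6: 0x2ba (blk 43, set 3) → L1-HIT  vc=[]
7: 0x3b4 (blk 59, set 3) → MISS  vc=[43]
8: 0x2bc (blk 43, set 3) → VC-HIT  vc=[59]
9: 0x31f (blk 49, set 1) → MISS  vc=[59]
10: 0x88 (blk 8, set 0) → L1-HIT  vc=[59]
11: 0x91 (blk 9, set 1) → MISS  vc=[59, 49]
12: 0x11b (blk 17, set 1) → MISS  vc=[59, 49, 9]
13: 0x9b (blk 9, set 1) → VC-HIT  vc=[59, 49, 17]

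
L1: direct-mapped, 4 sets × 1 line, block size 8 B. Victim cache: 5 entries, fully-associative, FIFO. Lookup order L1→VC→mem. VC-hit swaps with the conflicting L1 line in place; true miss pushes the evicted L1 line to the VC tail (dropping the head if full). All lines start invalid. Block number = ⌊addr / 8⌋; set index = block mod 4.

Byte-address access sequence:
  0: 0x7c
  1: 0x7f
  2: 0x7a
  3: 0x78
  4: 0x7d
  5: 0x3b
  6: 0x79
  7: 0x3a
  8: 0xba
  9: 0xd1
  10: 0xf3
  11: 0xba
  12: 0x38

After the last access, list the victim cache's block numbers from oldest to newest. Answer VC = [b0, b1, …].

#0 0x7c→b15/s3 MISS; vc=[]
#1 0x7f→b15/s3 L1-HIT; vc=[]
#2 0x7a→b15/s3 L1-HIT; vc=[]
#3 0x78→b15/s3 L1-HIT; vc=[]
#4 0x7d→b15/s3 L1-HIT; vc=[]
#5 0x3b→b7/s3 MISS; vc=[15]
#6 0x79→b15/s3 VC-HIT; vc=[7]
#7 0x3a→b7/s3 VC-HIT; vc=[15]
#8 0xba→b23/s3 MISS; vc=[15,7]
#9 0xd1→b26/s2 MISS; vc=[15,7]
#10 0xf3→b30/s2 MISS; vc=[15,7,26]
#11 0xba→b23/s3 L1-HIT; vc=[15,7,26]
#12 0x38→b7/s3 VC-HIT; vc=[15,23,26]

VC = [15, 23, 26]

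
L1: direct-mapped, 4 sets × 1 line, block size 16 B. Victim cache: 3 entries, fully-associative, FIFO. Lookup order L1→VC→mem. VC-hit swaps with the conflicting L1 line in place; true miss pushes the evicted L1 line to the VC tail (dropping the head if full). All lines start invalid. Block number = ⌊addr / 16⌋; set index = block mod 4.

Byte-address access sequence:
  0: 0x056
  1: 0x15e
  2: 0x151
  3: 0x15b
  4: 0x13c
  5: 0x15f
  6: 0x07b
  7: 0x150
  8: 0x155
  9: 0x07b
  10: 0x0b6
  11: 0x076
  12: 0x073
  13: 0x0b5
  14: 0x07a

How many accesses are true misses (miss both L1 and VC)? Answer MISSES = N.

MISSES = 5

  [0] addr=0x56 blk=5 s=1: MISS | VC []
  [1] addr=0x15e blk=21 s=1: MISS | VC [5]
  [2] addr=0x151 blk=21 s=1: L1-HIT | VC [5]
  [3] addr=0x15b blk=21 s=1: L1-HIT | VC [5]
  [4] addr=0x13c blk=19 s=3: MISS | VC [5]
  [5] addr=0x15f blk=21 s=1: L1-HIT | VC [5]
  [6] addr=0x7b blk=7 s=3: MISS | VC [5, 19]
  [7] addr=0x150 blk=21 s=1: L1-HIT | VC [5, 19]
  [8] addr=0x155 blk=21 s=1: L1-HIT | VC [5, 19]
  [9] addr=0x7b blk=7 s=3: L1-HIT | VC [5, 19]
  [10] addr=0xb6 blk=11 s=3: MISS | VC [5, 19, 7]
  [11] addr=0x76 blk=7 s=3: VC-HIT | VC [5, 19, 11]
  [12] addr=0x73 blk=7 s=3: L1-HIT | VC [5, 19, 11]
  [13] addr=0xb5 blk=11 s=3: VC-HIT | VC [5, 19, 7]
  [14] addr=0x7a blk=7 s=3: VC-HIT | VC [5, 19, 11]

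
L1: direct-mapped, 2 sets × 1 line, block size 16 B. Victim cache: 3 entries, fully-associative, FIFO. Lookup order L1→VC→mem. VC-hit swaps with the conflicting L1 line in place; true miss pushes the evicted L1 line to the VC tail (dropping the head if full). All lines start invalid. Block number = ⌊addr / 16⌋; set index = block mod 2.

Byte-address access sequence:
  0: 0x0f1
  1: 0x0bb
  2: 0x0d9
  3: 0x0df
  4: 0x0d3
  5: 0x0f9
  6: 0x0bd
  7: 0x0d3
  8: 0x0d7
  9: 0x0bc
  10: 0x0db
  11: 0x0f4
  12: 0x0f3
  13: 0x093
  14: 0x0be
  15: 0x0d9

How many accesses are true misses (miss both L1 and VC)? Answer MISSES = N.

MISSES = 4

#0 0xf1→b15/s1 MISS; vc=[]
#1 0xbb→b11/s1 MISS; vc=[15]
#2 0xd9→b13/s1 MISS; vc=[15,11]
#3 0xdf→b13/s1 L1-HIT; vc=[15,11]
#4 0xd3→b13/s1 L1-HIT; vc=[15,11]
#5 0xf9→b15/s1 VC-HIT; vc=[13,11]
#6 0xbd→b11/s1 VC-HIT; vc=[13,15]
#7 0xd3→b13/s1 VC-HIT; vc=[11,15]
#8 0xd7→b13/s1 L1-HIT; vc=[11,15]
#9 0xbc→b11/s1 VC-HIT; vc=[13,15]
#10 0xdb→b13/s1 VC-HIT; vc=[11,15]
#11 0xf4→b15/s1 VC-HIT; vc=[11,13]
#12 0xf3→b15/s1 L1-HIT; vc=[11,13]
#13 0x93→b9/s1 MISS; vc=[11,13,15]
#14 0xbe→b11/s1 VC-HIT; vc=[9,13,15]
#15 0xd9→b13/s1 VC-HIT; vc=[9,11,15]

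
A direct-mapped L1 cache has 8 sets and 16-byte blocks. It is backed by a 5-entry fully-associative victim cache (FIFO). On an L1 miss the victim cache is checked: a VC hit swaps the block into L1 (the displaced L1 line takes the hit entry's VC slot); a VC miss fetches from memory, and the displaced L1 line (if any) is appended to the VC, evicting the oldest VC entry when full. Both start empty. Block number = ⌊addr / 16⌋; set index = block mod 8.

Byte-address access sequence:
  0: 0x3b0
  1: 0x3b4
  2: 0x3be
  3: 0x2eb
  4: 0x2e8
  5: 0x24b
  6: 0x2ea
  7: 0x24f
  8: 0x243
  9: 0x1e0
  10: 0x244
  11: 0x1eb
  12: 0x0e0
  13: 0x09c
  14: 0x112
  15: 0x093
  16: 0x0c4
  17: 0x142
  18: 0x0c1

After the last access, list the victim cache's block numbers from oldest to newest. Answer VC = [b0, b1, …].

#0 0x3b0→b59/s3 MISS; vc=[]
#1 0x3b4→b59/s3 L1-HIT; vc=[]
#2 0x3be→b59/s3 L1-HIT; vc=[]
#3 0x2eb→b46/s6 MISS; vc=[]
#4 0x2e8→b46/s6 L1-HIT; vc=[]
#5 0x24b→b36/s4 MISS; vc=[]
#6 0x2ea→b46/s6 L1-HIT; vc=[]
#7 0x24f→b36/s4 L1-HIT; vc=[]
#8 0x243→b36/s4 L1-HIT; vc=[]
#9 0x1e0→b30/s6 MISS; vc=[46]
#10 0x244→b36/s4 L1-HIT; vc=[46]
#11 0x1eb→b30/s6 L1-HIT; vc=[46]
#12 0xe0→b14/s6 MISS; vc=[46,30]
#13 0x9c→b9/s1 MISS; vc=[46,30]
#14 0x112→b17/s1 MISS; vc=[46,30,9]
#15 0x93→b9/s1 VC-HIT; vc=[46,30,17]
#16 0xc4→b12/s4 MISS; vc=[46,30,17,36]
#17 0x142→b20/s4 MISS; vc=[46,30,17,36,12]
#18 0xc1→b12/s4 VC-HIT; vc=[46,30,17,36,20]

VC = [46, 30, 17, 36, 20]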